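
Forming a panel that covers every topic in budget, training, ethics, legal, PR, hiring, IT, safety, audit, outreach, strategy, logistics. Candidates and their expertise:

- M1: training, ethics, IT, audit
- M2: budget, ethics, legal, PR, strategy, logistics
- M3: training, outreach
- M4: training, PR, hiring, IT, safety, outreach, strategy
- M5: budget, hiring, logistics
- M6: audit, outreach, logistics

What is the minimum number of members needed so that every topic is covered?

3

M1, M2, M4 together cover {budget, training, ethics, legal, PR, hiring, IT, safety, audit, outreach, strategy, logistics} — every topic.
No 2 of the 6 members cover everything (all 15 pairs fall short), so 3 is minimum.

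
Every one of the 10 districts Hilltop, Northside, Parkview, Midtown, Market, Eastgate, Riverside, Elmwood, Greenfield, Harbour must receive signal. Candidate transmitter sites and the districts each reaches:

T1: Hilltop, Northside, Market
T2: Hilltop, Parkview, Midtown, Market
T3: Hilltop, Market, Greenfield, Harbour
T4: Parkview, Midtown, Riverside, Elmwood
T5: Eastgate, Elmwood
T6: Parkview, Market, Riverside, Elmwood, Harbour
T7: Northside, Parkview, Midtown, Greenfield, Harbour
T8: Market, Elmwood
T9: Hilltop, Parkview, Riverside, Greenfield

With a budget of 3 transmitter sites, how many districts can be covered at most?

9

Choosing T1, T3, T4 covers {Hilltop, Northside, Parkview, Midtown, Market, Riverside, Elmwood, Greenfield, Harbour} — 9 districts.
No choice of 3 transmitter sites does better; here Eastgate is left uncovered.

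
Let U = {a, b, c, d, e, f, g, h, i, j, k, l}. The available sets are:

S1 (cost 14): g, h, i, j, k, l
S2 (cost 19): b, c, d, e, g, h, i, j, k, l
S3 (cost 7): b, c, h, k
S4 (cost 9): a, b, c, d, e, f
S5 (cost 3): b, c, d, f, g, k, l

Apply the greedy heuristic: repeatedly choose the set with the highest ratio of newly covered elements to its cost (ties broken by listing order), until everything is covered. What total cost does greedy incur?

Pick 1: S5 adds 7 new (b, c, d, f, g, k, l) at cost 3 (ratio 7/3).
Pick 2: S4 adds 2 new (a, e) at cost 9 (ratio 2/9).
Pick 3: S1 adds 3 new (h, i, j) at cost 14 (ratio 3/14).
Greedy total cost: 3 + 9 + 14 = 26. (The true optimum is 23, so greedy overshoots here.)

26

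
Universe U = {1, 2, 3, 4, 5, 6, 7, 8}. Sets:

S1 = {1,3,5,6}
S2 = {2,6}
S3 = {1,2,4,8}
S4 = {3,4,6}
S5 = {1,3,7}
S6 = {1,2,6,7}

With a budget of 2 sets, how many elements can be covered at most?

7

Choosing S1, S3 covers {1, 2, 3, 4, 5, 6, 8} — 7 elements.
No choice of 2 sets does better; here 7 is left uncovered.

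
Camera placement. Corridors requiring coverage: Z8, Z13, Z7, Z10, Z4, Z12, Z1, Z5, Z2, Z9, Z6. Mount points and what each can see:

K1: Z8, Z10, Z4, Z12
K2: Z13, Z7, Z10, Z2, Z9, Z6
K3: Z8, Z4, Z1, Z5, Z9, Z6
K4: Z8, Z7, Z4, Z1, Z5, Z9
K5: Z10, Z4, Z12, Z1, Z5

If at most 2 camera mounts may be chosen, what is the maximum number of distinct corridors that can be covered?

Choosing K2, K3 covers {Z8, Z13, Z7, Z10, Z4, Z1, Z5, Z2, Z9, Z6} — 10 corridors.
No choice of 2 camera mounts does better; here Z12 is left uncovered.

10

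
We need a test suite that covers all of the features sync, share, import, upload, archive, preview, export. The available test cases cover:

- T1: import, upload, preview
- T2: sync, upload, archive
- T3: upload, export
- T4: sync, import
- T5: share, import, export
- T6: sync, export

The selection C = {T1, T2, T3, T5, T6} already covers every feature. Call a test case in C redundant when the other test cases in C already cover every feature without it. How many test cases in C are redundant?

Drop T1: preview uncovered — not redundant.
Drop T2: archive uncovered — not redundant.
Drop T3: the rest still cover every feature — redundant.
Drop T5: share uncovered — not redundant.
Drop T6: the rest still cover every feature — redundant.
2 redundant: T3, T6.

2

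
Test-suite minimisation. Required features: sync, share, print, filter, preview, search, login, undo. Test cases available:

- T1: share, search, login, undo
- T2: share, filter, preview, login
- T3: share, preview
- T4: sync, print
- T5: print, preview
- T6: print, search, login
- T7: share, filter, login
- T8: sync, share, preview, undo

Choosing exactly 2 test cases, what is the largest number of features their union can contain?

Choosing T6, T8 covers {sync, share, print, preview, search, login, undo} — 7 features.
No choice of 2 test cases does better; here filter is left uncovered.

7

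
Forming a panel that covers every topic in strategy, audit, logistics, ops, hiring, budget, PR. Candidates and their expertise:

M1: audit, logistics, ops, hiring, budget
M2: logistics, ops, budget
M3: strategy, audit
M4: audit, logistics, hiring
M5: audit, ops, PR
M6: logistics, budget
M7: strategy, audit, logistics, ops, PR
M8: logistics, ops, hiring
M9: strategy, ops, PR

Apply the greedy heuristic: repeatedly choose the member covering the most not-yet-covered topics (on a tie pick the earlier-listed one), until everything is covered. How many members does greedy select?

2

Pick 1: M1 covers 5 new topics (audit, logistics, ops, hiring, budget).
Pick 2: M7 covers 2 new topics (strategy, PR).
Greedy uses 2 members.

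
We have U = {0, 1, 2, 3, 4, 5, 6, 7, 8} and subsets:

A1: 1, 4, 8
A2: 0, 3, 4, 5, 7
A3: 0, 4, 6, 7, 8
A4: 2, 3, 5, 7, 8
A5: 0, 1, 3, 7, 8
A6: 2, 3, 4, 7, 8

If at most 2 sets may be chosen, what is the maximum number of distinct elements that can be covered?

Choosing A3, A4 covers {0, 2, 3, 4, 5, 6, 7, 8} — 8 elements.
No choice of 2 sets does better; here 1 is left uncovered.

8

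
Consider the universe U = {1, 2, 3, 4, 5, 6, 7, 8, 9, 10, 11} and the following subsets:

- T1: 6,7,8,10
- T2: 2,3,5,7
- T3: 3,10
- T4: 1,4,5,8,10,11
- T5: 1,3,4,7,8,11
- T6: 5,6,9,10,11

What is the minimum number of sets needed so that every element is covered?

T2, T4, T6 together cover {1, 2, 3, 4, 5, 6, 7, 8, 9, 10, 11} — every element.
No 2 of the 6 sets cover everything (all 15 pairs fall short), so 3 is minimum.

3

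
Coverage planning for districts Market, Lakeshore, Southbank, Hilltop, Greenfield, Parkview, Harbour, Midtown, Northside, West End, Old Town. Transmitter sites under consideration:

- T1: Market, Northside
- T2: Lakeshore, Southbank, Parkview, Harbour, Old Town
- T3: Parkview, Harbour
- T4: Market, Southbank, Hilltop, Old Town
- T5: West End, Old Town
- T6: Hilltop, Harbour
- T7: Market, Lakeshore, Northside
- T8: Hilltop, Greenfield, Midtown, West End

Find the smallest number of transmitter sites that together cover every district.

T1, T2, T8 together cover {Market, Lakeshore, Southbank, Hilltop, Greenfield, Parkview, Harbour, Midtown, Northside, West End, Old Town} — every district.
No 2 of the 8 transmitter sites cover everything (all 28 pairs fall short), so 3 is minimum.

3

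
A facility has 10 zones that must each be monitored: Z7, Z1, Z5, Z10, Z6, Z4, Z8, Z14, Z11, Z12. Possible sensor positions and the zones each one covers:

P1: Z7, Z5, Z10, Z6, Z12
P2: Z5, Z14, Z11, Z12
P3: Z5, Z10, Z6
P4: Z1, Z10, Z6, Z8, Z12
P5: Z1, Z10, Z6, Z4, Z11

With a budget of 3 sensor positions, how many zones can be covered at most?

9

Choosing P1, P2, P4 covers {Z7, Z1, Z5, Z10, Z6, Z8, Z14, Z11, Z12} — 9 zones.
No choice of 3 sensor positions does better; here Z4 is left uncovered.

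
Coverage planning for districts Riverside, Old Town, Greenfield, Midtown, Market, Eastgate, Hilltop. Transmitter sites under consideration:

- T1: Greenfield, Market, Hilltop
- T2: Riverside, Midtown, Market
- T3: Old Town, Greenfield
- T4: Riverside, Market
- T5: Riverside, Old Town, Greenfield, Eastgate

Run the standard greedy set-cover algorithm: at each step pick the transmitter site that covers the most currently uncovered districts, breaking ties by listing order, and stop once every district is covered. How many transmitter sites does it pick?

Pick 1: T5 covers 4 new districts (Riverside, Old Town, Greenfield, Eastgate).
Pick 2: T1 covers 2 new districts (Market, Hilltop).
Pick 3: T2 covers 1 new districts (Midtown).
Greedy uses 3 transmitter sites.

3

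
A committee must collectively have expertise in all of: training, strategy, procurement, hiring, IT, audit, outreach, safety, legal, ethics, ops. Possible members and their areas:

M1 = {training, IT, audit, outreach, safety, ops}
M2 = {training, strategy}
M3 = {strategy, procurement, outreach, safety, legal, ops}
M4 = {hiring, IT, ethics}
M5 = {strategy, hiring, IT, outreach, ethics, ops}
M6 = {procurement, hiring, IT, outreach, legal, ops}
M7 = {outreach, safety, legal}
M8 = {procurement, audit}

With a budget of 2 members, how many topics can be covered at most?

Choosing M1, M3 covers {training, strategy, procurement, IT, audit, outreach, safety, legal, ops} — 9 topics.
No choice of 2 members does better; here hiring, ethics are left uncovered.

9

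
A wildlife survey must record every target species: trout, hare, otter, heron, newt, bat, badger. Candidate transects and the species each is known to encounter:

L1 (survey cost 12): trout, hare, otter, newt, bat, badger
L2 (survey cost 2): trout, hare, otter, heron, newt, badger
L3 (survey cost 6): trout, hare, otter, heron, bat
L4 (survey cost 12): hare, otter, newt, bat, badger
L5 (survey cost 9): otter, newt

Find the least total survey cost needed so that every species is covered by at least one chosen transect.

8

L2, L3 cover every species at survey cost 2 + 6 = 8.
Any cover uses at least 2 transects; among all covering selections none totals below 8.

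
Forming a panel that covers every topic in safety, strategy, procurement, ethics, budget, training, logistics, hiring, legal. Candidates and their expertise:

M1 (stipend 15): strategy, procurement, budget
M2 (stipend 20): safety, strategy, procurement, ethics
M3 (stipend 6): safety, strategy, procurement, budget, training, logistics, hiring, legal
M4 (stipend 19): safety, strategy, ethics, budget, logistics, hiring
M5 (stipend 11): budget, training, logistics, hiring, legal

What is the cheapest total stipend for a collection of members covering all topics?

25

M3, M4 cover every topic at stipend 6 + 19 = 25.
Any cover uses at least 2 members; among all covering selections none totals below 25.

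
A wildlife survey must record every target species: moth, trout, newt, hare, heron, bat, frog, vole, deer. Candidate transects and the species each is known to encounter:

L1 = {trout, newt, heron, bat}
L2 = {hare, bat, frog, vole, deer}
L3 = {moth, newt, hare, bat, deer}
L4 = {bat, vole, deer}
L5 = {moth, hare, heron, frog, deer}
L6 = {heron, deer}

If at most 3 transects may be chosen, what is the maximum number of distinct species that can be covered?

9

Choosing L1, L2, L3 covers {moth, trout, newt, hare, heron, bat, frog, vole, deer} — 9 species.
That is all 9 species.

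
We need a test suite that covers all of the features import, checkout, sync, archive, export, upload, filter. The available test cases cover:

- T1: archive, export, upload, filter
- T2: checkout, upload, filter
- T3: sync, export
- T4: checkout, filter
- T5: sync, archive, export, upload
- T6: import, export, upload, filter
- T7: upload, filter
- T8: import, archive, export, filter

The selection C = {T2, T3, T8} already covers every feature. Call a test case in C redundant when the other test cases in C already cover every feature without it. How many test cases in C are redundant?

Drop T2: checkout, upload uncovered — not redundant.
Drop T3: sync uncovered — not redundant.
Drop T8: import, archive uncovered — not redundant.
None of the test cases in C is redundant.

0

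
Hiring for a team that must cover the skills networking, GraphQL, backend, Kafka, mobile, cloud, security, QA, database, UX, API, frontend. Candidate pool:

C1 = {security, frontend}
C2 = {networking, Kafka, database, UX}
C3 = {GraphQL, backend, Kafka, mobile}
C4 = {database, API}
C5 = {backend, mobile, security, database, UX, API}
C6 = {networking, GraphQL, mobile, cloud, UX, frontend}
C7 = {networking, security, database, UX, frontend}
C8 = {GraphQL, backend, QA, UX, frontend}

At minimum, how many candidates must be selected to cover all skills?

4

C2, C5, C6, C8 together cover {networking, GraphQL, backend, Kafka, mobile, cloud, security, QA, database, UX, API, frontend} — every skill.
No 3 of the 8 candidates cover everything (all 56 triples fall short), so 4 is minimum.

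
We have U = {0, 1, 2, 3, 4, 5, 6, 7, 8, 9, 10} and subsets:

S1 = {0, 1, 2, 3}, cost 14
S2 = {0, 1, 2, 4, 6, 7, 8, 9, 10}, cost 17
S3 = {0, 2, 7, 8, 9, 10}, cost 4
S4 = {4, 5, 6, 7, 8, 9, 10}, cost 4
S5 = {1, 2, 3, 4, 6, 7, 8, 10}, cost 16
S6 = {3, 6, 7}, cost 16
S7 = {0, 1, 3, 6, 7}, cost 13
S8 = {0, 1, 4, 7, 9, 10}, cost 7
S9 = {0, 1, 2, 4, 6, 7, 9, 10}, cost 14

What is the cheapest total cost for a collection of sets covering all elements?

S1, S4 cover every element at cost 14 + 4 = 18.
Any cover uses at least 2 sets; among all covering selections none totals below 18.

18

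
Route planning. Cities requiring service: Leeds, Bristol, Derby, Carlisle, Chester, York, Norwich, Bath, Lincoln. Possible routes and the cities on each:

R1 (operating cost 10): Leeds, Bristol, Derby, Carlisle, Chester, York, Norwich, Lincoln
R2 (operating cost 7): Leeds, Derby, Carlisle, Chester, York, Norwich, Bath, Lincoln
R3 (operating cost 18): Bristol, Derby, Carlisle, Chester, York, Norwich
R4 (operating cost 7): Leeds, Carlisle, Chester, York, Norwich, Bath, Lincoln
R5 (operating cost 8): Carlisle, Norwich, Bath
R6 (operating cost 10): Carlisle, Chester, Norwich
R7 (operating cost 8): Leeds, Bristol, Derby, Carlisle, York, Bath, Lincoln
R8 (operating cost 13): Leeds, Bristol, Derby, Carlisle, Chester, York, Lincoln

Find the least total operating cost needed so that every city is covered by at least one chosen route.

15

R2, R7 cover every city at operating cost 7 + 8 = 15.
Any cover uses at least 2 routes; among all covering selections none totals below 15.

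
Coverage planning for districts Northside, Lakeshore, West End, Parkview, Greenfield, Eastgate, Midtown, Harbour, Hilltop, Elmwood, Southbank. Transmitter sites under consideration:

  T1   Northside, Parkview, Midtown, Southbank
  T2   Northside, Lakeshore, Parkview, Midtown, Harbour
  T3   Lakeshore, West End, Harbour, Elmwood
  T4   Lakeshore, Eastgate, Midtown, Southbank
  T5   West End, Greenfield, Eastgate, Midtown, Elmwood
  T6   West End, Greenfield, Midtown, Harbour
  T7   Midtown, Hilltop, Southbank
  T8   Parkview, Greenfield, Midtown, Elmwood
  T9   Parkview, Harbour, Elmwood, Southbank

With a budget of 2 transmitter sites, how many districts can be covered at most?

Choosing T2, T5 covers {Northside, Lakeshore, West End, Parkview, Greenfield, Eastgate, Midtown, Harbour, Elmwood} — 9 districts.
No choice of 2 transmitter sites does better; here Hilltop, Southbank are left uncovered.

9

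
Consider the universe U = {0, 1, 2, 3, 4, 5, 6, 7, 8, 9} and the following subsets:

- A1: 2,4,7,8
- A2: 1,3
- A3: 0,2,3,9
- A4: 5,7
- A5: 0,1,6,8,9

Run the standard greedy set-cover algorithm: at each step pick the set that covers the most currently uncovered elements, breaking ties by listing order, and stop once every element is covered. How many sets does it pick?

4

Pick 1: A5 covers 5 new elements (0, 1, 6, 8, 9).
Pick 2: A1 covers 3 new elements (2, 4, 7).
Pick 3: A2 covers 1 new elements (3).
Pick 4: A4 covers 1 new elements (5).
Greedy uses 4 sets.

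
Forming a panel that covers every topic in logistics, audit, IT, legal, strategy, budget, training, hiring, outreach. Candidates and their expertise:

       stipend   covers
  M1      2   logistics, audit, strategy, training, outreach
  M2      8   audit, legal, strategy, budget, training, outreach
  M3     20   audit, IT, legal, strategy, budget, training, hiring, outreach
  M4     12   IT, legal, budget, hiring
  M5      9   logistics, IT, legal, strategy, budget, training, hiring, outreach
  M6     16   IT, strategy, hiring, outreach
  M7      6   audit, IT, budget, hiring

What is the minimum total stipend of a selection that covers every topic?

11

M1, M5 cover every topic at stipend 2 + 9 = 11.
Any cover uses at least 2 members; among all covering selections none totals below 11.
Greedy by coverage-per-stipend would pick M1, M7, M2 for 16 — worse than the optimum 11.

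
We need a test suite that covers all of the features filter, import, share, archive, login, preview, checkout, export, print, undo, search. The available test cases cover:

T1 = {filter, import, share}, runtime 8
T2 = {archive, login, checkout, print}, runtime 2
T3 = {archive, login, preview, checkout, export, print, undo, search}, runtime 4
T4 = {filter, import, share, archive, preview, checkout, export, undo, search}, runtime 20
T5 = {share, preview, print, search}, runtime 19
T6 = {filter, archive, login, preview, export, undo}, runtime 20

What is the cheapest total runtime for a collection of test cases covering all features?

12

T1, T3 cover every feature at runtime 8 + 4 = 12.
Any cover uses at least 2 test cases; among all covering selections none totals below 12.
Greedy by coverage-per-runtime would pick T2, T3, T1 for 14 — worse than the optimum 12.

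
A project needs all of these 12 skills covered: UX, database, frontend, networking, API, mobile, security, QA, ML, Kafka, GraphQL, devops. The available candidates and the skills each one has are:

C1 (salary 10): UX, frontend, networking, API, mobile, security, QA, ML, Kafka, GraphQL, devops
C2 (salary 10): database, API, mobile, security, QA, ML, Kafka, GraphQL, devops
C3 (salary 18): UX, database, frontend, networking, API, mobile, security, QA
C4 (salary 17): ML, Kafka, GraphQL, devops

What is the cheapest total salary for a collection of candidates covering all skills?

20

C1, C2 cover every skill at salary 10 + 10 = 20.
Any cover uses at least 2 candidates; among all covering selections none totals below 20.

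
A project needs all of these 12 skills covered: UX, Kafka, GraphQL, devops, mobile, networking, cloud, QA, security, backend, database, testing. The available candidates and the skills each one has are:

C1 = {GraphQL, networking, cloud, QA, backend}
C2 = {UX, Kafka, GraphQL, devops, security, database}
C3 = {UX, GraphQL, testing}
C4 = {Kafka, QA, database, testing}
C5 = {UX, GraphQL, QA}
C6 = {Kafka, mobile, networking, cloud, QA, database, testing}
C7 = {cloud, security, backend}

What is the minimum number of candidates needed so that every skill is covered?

3

C1, C2, C6 together cover {UX, Kafka, GraphQL, devops, mobile, networking, cloud, QA, security, backend, database, testing} — every skill.
No 2 of the 7 candidates cover everything (all 21 pairs fall short), so 3 is minimum.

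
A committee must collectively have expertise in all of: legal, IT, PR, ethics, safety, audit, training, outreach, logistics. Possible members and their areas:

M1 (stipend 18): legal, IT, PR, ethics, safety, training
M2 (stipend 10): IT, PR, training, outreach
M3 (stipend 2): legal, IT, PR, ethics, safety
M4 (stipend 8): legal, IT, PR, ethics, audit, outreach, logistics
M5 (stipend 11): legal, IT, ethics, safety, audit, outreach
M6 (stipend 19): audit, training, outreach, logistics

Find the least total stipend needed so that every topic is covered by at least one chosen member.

M2, M3, M4 cover every topic at stipend 10 + 2 + 8 = 20.
Any cover uses at least 2 members; among all covering selections none totals below 20.

20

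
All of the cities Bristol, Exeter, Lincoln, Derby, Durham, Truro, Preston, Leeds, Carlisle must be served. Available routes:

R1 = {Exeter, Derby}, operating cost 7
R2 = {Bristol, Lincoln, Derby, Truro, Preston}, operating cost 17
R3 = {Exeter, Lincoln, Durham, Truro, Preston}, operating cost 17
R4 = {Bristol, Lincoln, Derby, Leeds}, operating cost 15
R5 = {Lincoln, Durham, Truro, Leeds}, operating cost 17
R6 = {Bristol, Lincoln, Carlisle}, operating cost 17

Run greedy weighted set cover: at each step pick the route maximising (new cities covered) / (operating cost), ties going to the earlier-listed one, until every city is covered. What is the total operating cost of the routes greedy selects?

Pick 1: R2 adds 5 new (Bristol, Lincoln, Derby, Truro, Preston) at operating cost 17 (ratio 5/17).
Pick 2: R1 adds 1 new (Exeter) at operating cost 7 (ratio 1/7).
Pick 3: R5 adds 2 new (Durham, Leeds) at operating cost 17 (ratio 2/17).
Pick 4: R6 adds 1 new (Carlisle) at operating cost 17 (ratio 1/17).
Greedy total operating cost: 17 + 7 + 17 + 17 = 58. (The true optimum is 49, so greedy overshoots here.)

58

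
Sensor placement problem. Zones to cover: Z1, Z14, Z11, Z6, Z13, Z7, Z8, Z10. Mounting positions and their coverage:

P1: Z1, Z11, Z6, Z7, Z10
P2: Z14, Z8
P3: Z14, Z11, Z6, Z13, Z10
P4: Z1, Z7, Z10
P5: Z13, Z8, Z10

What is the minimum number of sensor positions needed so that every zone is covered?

3

P1, P2, P3 together cover {Z1, Z14, Z11, Z6, Z13, Z7, Z8, Z10} — every zone.
No 2 of the 5 sensor positions cover everything (all 10 pairs fall short), so 3 is minimum.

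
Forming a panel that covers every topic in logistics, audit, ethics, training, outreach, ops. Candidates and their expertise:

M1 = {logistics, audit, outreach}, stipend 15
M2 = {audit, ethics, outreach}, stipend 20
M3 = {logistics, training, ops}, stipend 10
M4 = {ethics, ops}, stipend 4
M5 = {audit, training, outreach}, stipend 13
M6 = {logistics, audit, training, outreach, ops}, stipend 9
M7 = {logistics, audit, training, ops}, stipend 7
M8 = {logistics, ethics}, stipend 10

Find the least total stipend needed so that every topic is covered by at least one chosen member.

M4, M6 cover every topic at stipend 4 + 9 = 13.
Any cover uses at least 2 members; among all covering selections none totals below 13.

13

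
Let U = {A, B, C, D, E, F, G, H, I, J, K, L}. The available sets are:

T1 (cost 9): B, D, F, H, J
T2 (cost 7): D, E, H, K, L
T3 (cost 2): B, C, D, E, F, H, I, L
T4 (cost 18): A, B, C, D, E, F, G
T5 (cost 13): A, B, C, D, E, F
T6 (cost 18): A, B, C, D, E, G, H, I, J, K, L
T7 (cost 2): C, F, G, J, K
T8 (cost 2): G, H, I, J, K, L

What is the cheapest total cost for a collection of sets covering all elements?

15

T5, T8 cover every element at cost 13 + 2 = 15.
Any cover uses at least 2 sets; among all covering selections none totals below 15.
Greedy by coverage-per-cost would pick T3, T7, T5 for 17 — worse than the optimum 15.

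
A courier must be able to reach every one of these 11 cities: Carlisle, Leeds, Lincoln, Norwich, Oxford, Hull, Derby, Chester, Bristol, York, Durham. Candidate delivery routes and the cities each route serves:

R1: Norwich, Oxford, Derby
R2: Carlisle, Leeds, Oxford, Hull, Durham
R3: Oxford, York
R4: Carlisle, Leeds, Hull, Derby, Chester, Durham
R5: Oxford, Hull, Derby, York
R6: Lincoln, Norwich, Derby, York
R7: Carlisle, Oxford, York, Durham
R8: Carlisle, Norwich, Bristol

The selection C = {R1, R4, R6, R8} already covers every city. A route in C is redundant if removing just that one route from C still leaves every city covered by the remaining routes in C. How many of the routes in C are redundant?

0

Drop R1: Oxford uncovered — not redundant.
Drop R4: Leeds, Hull, Chester, Durham uncovered — not redundant.
Drop R6: Lincoln, York uncovered — not redundant.
Drop R8: Bristol uncovered — not redundant.
None of the routes in C is redundant.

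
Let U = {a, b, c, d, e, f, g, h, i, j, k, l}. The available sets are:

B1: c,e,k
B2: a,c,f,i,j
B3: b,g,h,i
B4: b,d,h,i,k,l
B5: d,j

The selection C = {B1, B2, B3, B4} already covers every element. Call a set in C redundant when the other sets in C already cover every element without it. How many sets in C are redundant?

0

Drop B1: e uncovered — not redundant.
Drop B2: a, f, j uncovered — not redundant.
Drop B3: g uncovered — not redundant.
Drop B4: d, l uncovered — not redundant.
None of the sets in C is redundant.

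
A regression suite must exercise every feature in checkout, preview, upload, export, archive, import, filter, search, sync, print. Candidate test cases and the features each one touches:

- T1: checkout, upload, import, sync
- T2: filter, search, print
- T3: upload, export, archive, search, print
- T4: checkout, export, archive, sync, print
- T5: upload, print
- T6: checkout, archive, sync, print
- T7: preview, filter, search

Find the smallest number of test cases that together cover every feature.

T1, T3, T7 together cover {checkout, preview, upload, export, archive, import, filter, search, sync, print} — every feature.
No 2 of the 7 test cases cover everything (all 21 pairs fall short), so 3 is minimum.

3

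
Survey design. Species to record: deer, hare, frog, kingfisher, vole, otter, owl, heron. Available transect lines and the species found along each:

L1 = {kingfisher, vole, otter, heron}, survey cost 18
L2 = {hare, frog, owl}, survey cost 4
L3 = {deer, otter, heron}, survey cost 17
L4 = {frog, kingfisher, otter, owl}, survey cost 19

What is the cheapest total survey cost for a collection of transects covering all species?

39

L1, L2, L3 cover every species at survey cost 18 + 4 + 17 = 39.
Any cover uses at least 3 transects; among all covering selections none totals below 39.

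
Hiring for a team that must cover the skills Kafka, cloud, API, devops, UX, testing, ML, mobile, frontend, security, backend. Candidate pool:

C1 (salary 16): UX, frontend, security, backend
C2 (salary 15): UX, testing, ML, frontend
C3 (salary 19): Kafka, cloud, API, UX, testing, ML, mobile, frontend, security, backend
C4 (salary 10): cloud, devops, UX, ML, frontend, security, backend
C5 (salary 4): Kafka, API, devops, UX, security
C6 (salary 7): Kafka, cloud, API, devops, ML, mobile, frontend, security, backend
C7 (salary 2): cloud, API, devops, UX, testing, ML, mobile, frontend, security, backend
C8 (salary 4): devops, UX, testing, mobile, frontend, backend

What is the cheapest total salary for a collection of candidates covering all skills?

6

C5, C7 cover every skill at salary 4 + 2 = 6.
Any cover uses at least 2 candidates; among all covering selections none totals below 6.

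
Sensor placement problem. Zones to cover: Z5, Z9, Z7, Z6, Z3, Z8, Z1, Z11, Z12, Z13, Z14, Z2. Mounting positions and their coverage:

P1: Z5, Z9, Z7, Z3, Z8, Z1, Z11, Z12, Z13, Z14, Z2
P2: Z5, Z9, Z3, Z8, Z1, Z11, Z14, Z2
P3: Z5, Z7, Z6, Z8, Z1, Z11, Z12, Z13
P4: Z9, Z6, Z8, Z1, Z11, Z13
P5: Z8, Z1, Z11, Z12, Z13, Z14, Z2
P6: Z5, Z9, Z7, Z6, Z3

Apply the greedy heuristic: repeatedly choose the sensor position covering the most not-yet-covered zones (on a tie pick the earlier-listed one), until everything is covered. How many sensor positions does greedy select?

2

Pick 1: P1 covers 11 new zones (Z5, Z9, Z7, Z3, Z8, Z1, Z11, Z12, Z13, Z14, Z2).
Pick 2: P3 covers 1 new zones (Z6).
Greedy uses 2 sensor positions.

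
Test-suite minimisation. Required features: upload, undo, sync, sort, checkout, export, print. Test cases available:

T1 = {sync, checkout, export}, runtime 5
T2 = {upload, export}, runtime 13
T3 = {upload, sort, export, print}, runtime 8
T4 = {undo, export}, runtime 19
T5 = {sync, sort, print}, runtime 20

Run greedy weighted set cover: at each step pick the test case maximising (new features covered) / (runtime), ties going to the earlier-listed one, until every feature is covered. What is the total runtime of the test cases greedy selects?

32

Pick 1: T1 adds 3 new (sync, checkout, export) at runtime 5 (ratio 3/5).
Pick 2: T3 adds 3 new (upload, sort, print) at runtime 8 (ratio 3/8).
Pick 3: T4 adds 1 new (undo) at runtime 19 (ratio 1/19).
Greedy total runtime: 5 + 8 + 19 = 32.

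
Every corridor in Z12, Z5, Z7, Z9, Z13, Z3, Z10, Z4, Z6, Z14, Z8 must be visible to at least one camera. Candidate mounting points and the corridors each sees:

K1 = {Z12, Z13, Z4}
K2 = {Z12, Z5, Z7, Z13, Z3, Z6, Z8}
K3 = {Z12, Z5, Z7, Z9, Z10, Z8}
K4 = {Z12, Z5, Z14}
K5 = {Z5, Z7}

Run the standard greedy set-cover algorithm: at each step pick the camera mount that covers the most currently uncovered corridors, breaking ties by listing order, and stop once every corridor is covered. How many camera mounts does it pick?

Pick 1: K2 covers 7 new corridors (Z12, Z5, Z7, Z13, Z3, Z6, Z8).
Pick 2: K3 covers 2 new corridors (Z9, Z10).
Pick 3: K1 covers 1 new corridors (Z4).
Pick 4: K4 covers 1 new corridors (Z14).
Greedy uses 4 camera mounts.

4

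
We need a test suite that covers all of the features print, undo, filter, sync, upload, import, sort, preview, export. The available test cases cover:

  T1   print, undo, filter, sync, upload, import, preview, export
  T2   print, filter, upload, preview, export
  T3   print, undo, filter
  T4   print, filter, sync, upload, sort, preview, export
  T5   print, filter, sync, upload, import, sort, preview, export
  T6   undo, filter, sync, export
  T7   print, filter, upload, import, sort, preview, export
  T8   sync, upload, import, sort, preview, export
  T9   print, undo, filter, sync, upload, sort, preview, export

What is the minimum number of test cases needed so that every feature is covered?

T1, T4 together cover {print, undo, filter, sync, upload, import, sort, preview, export} — every feature.
No single test case contains all 9 features, so 2 is optimal.

2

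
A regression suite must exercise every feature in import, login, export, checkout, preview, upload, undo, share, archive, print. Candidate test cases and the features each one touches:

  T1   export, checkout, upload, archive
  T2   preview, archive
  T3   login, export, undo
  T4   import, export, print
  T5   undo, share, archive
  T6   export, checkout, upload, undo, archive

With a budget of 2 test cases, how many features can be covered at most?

Choosing T4, T6 covers {import, export, checkout, upload, undo, archive, print} — 7 features.
No choice of 2 test cases does better; here login, preview, share are left uncovered.

7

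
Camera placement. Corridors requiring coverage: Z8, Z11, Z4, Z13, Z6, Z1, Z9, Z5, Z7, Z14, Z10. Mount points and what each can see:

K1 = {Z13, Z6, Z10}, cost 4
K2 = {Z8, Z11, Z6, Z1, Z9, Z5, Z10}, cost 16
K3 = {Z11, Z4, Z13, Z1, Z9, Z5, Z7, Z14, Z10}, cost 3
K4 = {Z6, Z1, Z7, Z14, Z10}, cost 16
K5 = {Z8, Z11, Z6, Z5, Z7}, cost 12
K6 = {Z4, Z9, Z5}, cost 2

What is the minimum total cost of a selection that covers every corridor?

K3, K5 cover every corridor at cost 3 + 12 = 15.
Any cover uses at least 2 camera mounts; among all covering selections none totals below 15.

15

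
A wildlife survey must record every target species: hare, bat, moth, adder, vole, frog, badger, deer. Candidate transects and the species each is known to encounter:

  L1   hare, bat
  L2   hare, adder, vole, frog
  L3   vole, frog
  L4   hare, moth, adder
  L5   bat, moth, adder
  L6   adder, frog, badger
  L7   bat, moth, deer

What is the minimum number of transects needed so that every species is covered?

L2, L6, L7 together cover {hare, bat, moth, adder, vole, frog, badger, deer} — every species.
No 2 of the 7 transects cover everything (all 21 pairs fall short), so 3 is minimum.

3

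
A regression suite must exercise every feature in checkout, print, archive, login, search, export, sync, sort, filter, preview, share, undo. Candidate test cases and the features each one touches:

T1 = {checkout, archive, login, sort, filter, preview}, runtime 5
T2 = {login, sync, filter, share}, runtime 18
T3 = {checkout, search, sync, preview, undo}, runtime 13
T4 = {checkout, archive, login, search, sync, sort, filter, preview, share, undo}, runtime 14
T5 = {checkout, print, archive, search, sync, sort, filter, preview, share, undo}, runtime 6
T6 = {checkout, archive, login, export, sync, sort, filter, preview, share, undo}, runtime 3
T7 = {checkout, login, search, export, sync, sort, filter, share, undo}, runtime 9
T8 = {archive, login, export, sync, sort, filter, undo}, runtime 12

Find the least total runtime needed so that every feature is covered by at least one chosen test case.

9

T5, T6 cover every feature at runtime 6 + 3 = 9.
Any cover uses at least 2 test cases; among all covering selections none totals below 9.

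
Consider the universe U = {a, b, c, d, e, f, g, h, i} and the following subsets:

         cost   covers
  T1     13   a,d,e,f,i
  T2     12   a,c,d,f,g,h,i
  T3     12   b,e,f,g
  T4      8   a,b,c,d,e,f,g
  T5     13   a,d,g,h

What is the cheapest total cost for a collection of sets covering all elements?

20

T2, T4 cover every element at cost 12 + 8 = 20.
Any cover uses at least 2 sets; among all covering selections none totals below 20.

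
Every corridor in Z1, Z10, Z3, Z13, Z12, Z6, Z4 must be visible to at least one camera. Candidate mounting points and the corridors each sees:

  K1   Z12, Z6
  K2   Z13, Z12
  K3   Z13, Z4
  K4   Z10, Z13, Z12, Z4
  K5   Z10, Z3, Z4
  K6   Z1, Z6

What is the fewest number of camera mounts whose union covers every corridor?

K2, K5, K6 together cover {Z1, Z10, Z3, Z13, Z12, Z6, Z4} — every corridor.
No 2 of the 6 camera mounts cover everything (all 15 pairs fall short), so 3 is minimum.

3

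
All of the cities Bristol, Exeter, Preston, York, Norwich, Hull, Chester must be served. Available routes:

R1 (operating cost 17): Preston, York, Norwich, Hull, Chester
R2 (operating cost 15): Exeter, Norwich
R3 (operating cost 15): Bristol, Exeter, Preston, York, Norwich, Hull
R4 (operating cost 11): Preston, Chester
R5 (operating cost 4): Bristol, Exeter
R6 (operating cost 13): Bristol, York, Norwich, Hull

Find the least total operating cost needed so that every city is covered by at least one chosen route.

R1, R5 cover every city at operating cost 17 + 4 = 21.
Any cover uses at least 2 routes; among all covering selections none totals below 21.

21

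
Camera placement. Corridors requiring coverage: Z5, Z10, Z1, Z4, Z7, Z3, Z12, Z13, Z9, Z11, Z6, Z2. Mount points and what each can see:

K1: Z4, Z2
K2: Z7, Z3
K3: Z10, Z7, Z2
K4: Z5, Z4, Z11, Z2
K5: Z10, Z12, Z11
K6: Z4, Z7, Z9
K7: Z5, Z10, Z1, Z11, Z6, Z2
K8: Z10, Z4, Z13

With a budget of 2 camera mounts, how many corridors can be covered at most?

9

Choosing K6, K7 covers {Z5, Z10, Z1, Z4, Z7, Z9, Z11, Z6, Z2} — 9 corridors.
No choice of 2 camera mounts does better; here Z3, Z12, Z13 are left uncovered.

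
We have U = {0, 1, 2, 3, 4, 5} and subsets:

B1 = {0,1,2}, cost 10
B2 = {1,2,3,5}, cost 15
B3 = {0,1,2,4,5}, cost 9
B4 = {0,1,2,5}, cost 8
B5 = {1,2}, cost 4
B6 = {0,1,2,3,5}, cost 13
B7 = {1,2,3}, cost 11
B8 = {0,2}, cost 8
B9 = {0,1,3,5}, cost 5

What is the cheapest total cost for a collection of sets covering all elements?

B3, B9 cover every element at cost 9 + 5 = 14.
Any cover uses at least 2 sets; among all covering selections none totals below 14.
Greedy by coverage-per-cost would pick B9, B5, B3 for 18 — worse than the optimum 14.

14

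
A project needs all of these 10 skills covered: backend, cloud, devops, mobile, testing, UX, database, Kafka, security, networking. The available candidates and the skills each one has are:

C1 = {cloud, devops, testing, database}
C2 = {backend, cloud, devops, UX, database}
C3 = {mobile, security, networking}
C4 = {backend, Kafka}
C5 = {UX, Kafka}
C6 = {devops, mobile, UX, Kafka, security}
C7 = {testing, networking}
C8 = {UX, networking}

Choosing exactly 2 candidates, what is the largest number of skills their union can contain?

Choosing C1, C6 covers {cloud, devops, mobile, testing, UX, database, Kafka, security} — 8 skills.
No choice of 2 candidates does better; here backend, networking are left uncovered.

8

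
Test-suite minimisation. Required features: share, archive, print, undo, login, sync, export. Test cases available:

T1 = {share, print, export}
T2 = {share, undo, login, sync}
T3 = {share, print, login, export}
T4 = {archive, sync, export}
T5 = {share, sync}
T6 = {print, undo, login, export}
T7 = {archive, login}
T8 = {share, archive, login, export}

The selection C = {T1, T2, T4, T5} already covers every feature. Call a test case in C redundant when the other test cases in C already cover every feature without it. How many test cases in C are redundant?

Drop T1: print uncovered — not redundant.
Drop T2: undo, login uncovered — not redundant.
Drop T4: archive uncovered — not redundant.
Drop T5: the rest still cover every feature — redundant.
1 redundant: T5.

1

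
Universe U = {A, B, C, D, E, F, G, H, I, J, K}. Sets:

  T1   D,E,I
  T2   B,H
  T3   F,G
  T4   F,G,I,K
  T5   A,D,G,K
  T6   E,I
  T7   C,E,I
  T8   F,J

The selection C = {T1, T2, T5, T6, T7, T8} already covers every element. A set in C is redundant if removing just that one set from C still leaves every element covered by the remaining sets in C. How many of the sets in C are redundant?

2

Drop T1: the rest still cover every element — redundant.
Drop T2: B, H uncovered — not redundant.
Drop T5: A, G, K uncovered — not redundant.
Drop T6: the rest still cover every element — redundant.
Drop T7: C uncovered — not redundant.
Drop T8: F, J uncovered — not redundant.
2 redundant: T1, T6.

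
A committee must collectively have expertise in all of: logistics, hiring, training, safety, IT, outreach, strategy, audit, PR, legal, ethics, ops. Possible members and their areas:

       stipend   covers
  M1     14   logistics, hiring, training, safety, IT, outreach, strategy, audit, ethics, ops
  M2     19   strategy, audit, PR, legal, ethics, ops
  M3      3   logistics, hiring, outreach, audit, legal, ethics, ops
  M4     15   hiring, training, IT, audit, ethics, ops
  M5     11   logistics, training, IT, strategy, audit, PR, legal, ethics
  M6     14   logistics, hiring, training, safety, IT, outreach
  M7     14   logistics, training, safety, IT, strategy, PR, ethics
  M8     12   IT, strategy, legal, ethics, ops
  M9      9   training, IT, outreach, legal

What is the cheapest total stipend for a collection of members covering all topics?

17

M3, M7 cover every topic at stipend 3 + 14 = 17.
Any cover uses at least 2 members; among all covering selections none totals below 17.
Greedy by coverage-per-stipend would pick M3, M5, M1 for 28 — worse than the optimum 17.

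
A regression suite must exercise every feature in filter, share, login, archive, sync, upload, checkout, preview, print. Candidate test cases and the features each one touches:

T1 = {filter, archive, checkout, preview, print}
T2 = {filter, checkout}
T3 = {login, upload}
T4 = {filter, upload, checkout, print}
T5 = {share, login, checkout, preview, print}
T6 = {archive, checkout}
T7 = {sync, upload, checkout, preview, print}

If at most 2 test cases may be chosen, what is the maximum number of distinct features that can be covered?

Choosing T1, T3 covers {filter, login, archive, upload, checkout, preview, print} — 7 features.
No choice of 2 test cases does better; here share, sync are left uncovered.

7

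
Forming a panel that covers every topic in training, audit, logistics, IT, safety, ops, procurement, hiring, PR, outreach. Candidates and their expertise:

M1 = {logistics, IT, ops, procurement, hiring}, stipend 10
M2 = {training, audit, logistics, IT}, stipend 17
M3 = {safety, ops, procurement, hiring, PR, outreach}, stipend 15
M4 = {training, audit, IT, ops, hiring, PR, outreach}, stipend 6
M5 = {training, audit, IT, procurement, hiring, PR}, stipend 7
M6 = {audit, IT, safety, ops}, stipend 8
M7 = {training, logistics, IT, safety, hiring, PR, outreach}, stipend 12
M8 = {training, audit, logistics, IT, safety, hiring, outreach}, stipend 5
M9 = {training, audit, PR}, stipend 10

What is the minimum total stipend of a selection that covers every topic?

M4, M5, M8 cover every topic at stipend 6 + 7 + 5 = 18.
Any cover uses at least 2 members; among all covering selections none totals below 18.

18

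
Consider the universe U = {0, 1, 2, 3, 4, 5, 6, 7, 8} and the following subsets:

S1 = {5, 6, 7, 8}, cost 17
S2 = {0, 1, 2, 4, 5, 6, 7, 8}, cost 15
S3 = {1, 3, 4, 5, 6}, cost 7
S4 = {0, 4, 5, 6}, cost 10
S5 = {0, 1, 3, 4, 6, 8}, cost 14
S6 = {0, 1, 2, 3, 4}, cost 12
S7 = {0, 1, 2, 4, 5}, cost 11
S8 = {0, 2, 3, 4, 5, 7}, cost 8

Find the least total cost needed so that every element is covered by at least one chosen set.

22

S2, S3 cover every element at cost 15 + 7 = 22.
Any cover uses at least 2 sets; among all covering selections none totals below 22.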